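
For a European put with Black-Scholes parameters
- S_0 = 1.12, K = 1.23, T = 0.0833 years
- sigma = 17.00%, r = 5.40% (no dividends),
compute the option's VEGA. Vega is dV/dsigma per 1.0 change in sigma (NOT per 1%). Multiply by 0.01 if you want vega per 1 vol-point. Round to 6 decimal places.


Answer: Vega = 0.025834

Derivation:
d1 = -1.7932064870; d2 = -1.8422714439
phi(d1) = 0.0799196690; exp(-qT) = 1.0000000000; exp(-rT) = 0.9955119017
Vega = S * exp(-qT) * phi(d1) * sqrt(T) = 1.1200 * 1.0000000000 * 0.0799196690 * 0.2886173938 = 0.025834


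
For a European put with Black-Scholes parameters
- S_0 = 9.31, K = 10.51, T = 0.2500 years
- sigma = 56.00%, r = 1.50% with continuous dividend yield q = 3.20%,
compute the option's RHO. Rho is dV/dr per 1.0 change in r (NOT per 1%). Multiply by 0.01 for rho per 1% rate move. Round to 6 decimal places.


d1 = -0.3081717629; d2 = -0.5881717629
phi(d1) = 0.3804412746; exp(-qT) = 0.9920319148; exp(-rT) = 0.9962570225
N(-d2) = 0.7217914957
Rho = -K*T*exp(-rT)*N(-d2) = -10.5100 * 0.2500 * 0.9962570225 * 0.7217914957 = -1.889409

Answer: Rho = -1.889409


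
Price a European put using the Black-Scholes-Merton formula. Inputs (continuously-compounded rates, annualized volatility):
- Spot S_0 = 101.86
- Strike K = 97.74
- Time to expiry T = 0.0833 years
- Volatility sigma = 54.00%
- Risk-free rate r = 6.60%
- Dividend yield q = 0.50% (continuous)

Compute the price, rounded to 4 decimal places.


Answer: Price = 4.1452

Derivation:
d1 = (ln(S/K) + (r - q + 0.5*sigma^2) * T) / (sigma * sqrt(T)) = 0.37544816
d2 = d1 - sigma * sqrt(T) = 0.21959477
exp(-rT) = 0.99451729; exp(-qT) = 0.99958359
P = K * exp(-rT) * N(-d2) - S_0 * exp(-qT) * N(-d1)
N(-d1) = 0.35366360; N(-d2) = 0.41309338
P = 97.7400 * 0.99451729 * 0.41309338 - 101.8600 * 0.99958359 * 0.35366360 = 4.1452


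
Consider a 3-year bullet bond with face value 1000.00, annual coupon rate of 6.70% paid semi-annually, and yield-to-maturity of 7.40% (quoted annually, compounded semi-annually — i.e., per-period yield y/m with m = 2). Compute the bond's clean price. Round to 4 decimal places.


Coupon per period c = face * coupon_rate / m = 33.500000
Periods per year m = 2; per-period yield y/m = 0.037000
Number of cashflows N = 6
Cashflows (t years, CF_t, discount factor 1/(1+y/m)^(m*t), PV):
  t = 0.5000: CF_t = 33.500000, DF = 0.964320, PV = 32.304725
  t = 1.0000: CF_t = 33.500000, DF = 0.929913, PV = 31.152098
  t = 1.5000: CF_t = 33.500000, DF = 0.896734, PV = 30.040596
  t = 2.0000: CF_t = 33.500000, DF = 0.864739, PV = 28.968752
  t = 2.5000: CF_t = 33.500000, DF = 0.833885, PV = 27.935151
  t = 3.0000: CF_t = 1033.500000, DF = 0.804132, PV = 831.070645
Price P = sum_t PV_t = 981.471966

Answer: Price = 981.4720


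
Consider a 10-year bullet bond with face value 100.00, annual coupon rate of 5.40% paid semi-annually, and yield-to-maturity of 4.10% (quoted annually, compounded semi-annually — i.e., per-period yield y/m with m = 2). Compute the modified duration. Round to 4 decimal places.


Coupon per period c = face * coupon_rate / m = 2.700000
Periods per year m = 2; per-period yield y/m = 0.020500
Number of cashflows N = 20
Cashflows (t years, CF_t, discount factor 1/(1+y/m)^(m*t), PV):
  t = 0.5000: CF_t = 2.700000, DF = 0.979912, PV = 2.645762
  t = 1.0000: CF_t = 2.700000, DF = 0.960227, PV = 2.592613
  t = 1.5000: CF_t = 2.700000, DF = 0.940938, PV = 2.540532
  t = 2.0000: CF_t = 2.700000, DF = 0.922036, PV = 2.489498
  t = 2.5000: CF_t = 2.700000, DF = 0.903514, PV = 2.439488
  t = 3.0000: CF_t = 2.700000, DF = 0.885364, PV = 2.390483
  t = 3.5000: CF_t = 2.700000, DF = 0.867579, PV = 2.342463
  t = 4.0000: CF_t = 2.700000, DF = 0.850151, PV = 2.295407
  t = 4.5000: CF_t = 2.700000, DF = 0.833073, PV = 2.249296
  t = 5.0000: CF_t = 2.700000, DF = 0.816338, PV = 2.204112
  t = 5.5000: CF_t = 2.700000, DF = 0.799939, PV = 2.159835
  t = 6.0000: CF_t = 2.700000, DF = 0.783870, PV = 2.116448
  t = 6.5000: CF_t = 2.700000, DF = 0.768123, PV = 2.073933
  t = 7.0000: CF_t = 2.700000, DF = 0.752693, PV = 2.032271
  t = 7.5000: CF_t = 2.700000, DF = 0.737573, PV = 1.991446
  t = 8.0000: CF_t = 2.700000, DF = 0.722756, PV = 1.951442
  t = 8.5000: CF_t = 2.700000, DF = 0.708237, PV = 1.912241
  t = 9.0000: CF_t = 2.700000, DF = 0.694010, PV = 1.873827
  t = 9.5000: CF_t = 2.700000, DF = 0.680069, PV = 1.836186
  t = 10.0000: CF_t = 102.700000, DF = 0.666407, PV = 68.440041
Price P = sum_t PV_t = 110.577326
First compute Macaulay numerator sum_t t * PV_t:
  t * PV_t at t = 0.5000: 1.322881
  t * PV_t at t = 1.0000: 2.592613
  t * PV_t at t = 1.5000: 3.810799
  t * PV_t at t = 2.0000: 4.978995
  t * PV_t at t = 2.5000: 6.098720
  t * PV_t at t = 3.0000: 7.171450
  t * PV_t at t = 3.5000: 8.198620
  t * PV_t at t = 4.0000: 9.181628
  t * PV_t at t = 4.5000: 10.121834
  t * PV_t at t = 5.0000: 11.020560
  t * PV_t at t = 5.5000: 11.879095
  t * PV_t at t = 6.0000: 12.698690
  t * PV_t at t = 6.5000: 13.480562
  t * PV_t at t = 7.0000: 14.225898
  t * PV_t at t = 7.5000: 14.935848
  t * PV_t at t = 8.0000: 15.611535
  t * PV_t at t = 8.5000: 16.254048
  t * PV_t at t = 9.0000: 16.864447
  t * PV_t at t = 9.5000: 17.443764
  t * PV_t at t = 10.0000: 684.400412
Macaulay duration D = 882.292399 / 110.577326 = 7.978963
Modified duration = D / (1 + y/m) = 7.978963 / (1 + 0.020500) = 7.818680

Answer: Modified duration = 7.8187


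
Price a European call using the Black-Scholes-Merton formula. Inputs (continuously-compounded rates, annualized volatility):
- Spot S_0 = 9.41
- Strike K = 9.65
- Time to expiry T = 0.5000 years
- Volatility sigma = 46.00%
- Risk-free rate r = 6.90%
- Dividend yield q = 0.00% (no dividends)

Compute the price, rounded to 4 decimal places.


Answer: Price = 1.2542

Derivation:
d1 = (ln(S/K) + (r - q + 0.5*sigma^2) * T) / (sigma * sqrt(T)) = 0.19127250
d2 = d1 - sigma * sqrt(T) = -0.13399662
exp(-rT) = 0.96608834; exp(-qT) = 1.00000000
C = S_0 * exp(-qT) * N(d1) - K * exp(-rT) * N(d2)
N(d1) = 0.57584395; N(d2) = 0.44670262
C = 9.4100 * 1.00000000 * 0.57584395 - 9.6500 * 0.96608834 * 0.44670262 = 1.2542


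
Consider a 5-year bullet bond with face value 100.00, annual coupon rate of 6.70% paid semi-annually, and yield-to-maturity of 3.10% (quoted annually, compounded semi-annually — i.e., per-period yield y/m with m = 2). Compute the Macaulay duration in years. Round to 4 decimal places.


Answer: Macaulay duration = 4.3884 years

Derivation:
Coupon per period c = face * coupon_rate / m = 3.350000
Periods per year m = 2; per-period yield y/m = 0.015500
Number of cashflows N = 10
Cashflows (t years, CF_t, discount factor 1/(1+y/m)^(m*t), PV):
  t = 0.5000: CF_t = 3.350000, DF = 0.984737, PV = 3.298868
  t = 1.0000: CF_t = 3.350000, DF = 0.969706, PV = 3.248516
  t = 1.5000: CF_t = 3.350000, DF = 0.954905, PV = 3.198932
  t = 2.0000: CF_t = 3.350000, DF = 0.940330, PV = 3.150105
  t = 2.5000: CF_t = 3.350000, DF = 0.925977, PV = 3.102024
  t = 3.0000: CF_t = 3.350000, DF = 0.911844, PV = 3.054677
  t = 3.5000: CF_t = 3.350000, DF = 0.897926, PV = 3.008052
  t = 4.0000: CF_t = 3.350000, DF = 0.884220, PV = 2.962139
  t = 4.5000: CF_t = 3.350000, DF = 0.870724, PV = 2.916926
  t = 5.0000: CF_t = 103.350000, DF = 0.857434, PV = 88.615808
Price P = sum_t PV_t = 116.556047
Macaulay numerator sum_t t * PV_t:
  t * PV_t at t = 0.5000: 1.649434
  t * PV_t at t = 1.0000: 3.248516
  t * PV_t at t = 1.5000: 4.798398
  t * PV_t at t = 2.0000: 6.300211
  t * PV_t at t = 2.5000: 7.755060
  t * PV_t at t = 3.0000: 9.164030
  t * PV_t at t = 3.5000: 10.528181
  t * PV_t at t = 4.0000: 11.848555
  t * PV_t at t = 4.5000: 13.126168
  t * PV_t at t = 5.0000: 443.079042
Macaulay duration D = (sum_t t * PV_t) / P = 511.497595 / 116.556047 = 4.388426


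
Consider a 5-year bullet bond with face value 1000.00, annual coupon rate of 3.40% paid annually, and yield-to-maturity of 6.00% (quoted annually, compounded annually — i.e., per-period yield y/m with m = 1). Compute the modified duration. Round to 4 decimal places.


Answer: Modified duration = 4.3959

Derivation:
Coupon per period c = face * coupon_rate / m = 34.000000
Periods per year m = 1; per-period yield y/m = 0.060000
Number of cashflows N = 5
Cashflows (t years, CF_t, discount factor 1/(1+y/m)^(m*t), PV):
  t = 1.0000: CF_t = 34.000000, DF = 0.943396, PV = 32.075472
  t = 2.0000: CF_t = 34.000000, DF = 0.889996, PV = 30.259879
  t = 3.0000: CF_t = 34.000000, DF = 0.839619, PV = 28.547056
  t = 4.0000: CF_t = 34.000000, DF = 0.792094, PV = 26.931185
  t = 5.0000: CF_t = 1034.000000, DF = 0.747258, PV = 772.664951
Price P = sum_t PV_t = 890.478542
First compute Macaulay numerator sum_t t * PV_t:
  t * PV_t at t = 1.0000: 32.075472
  t * PV_t at t = 2.0000: 60.519758
  t * PV_t at t = 3.0000: 85.641167
  t * PV_t at t = 4.0000: 107.724738
  t * PV_t at t = 5.0000: 3863.324754
Macaulay duration D = 4149.285888 / 890.478542 = 4.659614
Modified duration = D / (1 + y/m) = 4.659614 / (1 + 0.060000) = 4.395862


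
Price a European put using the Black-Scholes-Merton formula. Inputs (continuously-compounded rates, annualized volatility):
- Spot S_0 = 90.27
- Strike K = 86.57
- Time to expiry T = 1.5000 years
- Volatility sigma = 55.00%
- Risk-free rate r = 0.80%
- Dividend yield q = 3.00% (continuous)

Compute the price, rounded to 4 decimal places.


d1 = (ln(S/K) + (r - q + 0.5*sigma^2) * T) / (sigma * sqrt(T)) = 0.34994575
d2 = d1 - sigma * sqrt(T) = -0.32366393
exp(-rT) = 0.98807171; exp(-qT) = 0.95599748
P = K * exp(-rT) * N(-d2) - S_0 * exp(-qT) * N(-d1)
N(-d1) = 0.36318971; N(-d2) = 0.62690376
P = 86.5700 * 0.98807171 * 0.62690376 - 90.2700 * 0.95599748 * 0.36318971 = 22.2812

Answer: Price = 22.2812


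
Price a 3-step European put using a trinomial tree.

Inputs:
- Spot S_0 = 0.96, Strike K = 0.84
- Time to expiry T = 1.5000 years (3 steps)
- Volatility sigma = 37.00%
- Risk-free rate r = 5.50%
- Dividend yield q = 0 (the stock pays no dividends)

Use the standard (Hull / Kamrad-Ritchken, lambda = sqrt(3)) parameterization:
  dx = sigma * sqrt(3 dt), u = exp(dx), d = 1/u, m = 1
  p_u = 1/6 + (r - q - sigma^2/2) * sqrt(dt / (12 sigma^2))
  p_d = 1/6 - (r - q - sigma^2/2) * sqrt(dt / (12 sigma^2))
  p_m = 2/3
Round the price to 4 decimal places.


dt = T/N = 0.500000; dx = sigma*sqrt(3*dt) = 0.453156
u = exp(dx) = 1.573269; d = 1/u = 0.635619
p_u = 0.159246, p_m = 0.666667, p_d = 0.174087
Discount per step: exp(-r*dt) = 0.972875
Stock lattice S(k, j) with j the centered position index:
  k=0: S(0,+0) = 0.9600
  k=1: S(1,-1) = 0.6102; S(1,+0) = 0.9600; S(1,+1) = 1.5103
  k=2: S(2,-2) = 0.3879; S(2,-1) = 0.6102; S(2,+0) = 0.9600; S(2,+1) = 1.5103; S(2,+2) = 2.3762
  k=3: S(3,-3) = 0.2465; S(3,-2) = 0.3879; S(3,-1) = 0.6102; S(3,+0) = 0.9600; S(3,+1) = 1.5103; S(3,+2) = 2.3762; S(3,+3) = 3.7384
Terminal payoffs V(N, j) = max(K - S_T, 0):
  V(3,-3) = 0.593474; V(3,-2) = 0.452149; V(3,-1) = 0.229806; V(3,+0) = 0.000000; V(3,+1) = 0.000000; V(3,+2) = 0.000000; V(3,+3) = 0.000000
Backward induction: V(k, j) = exp(-r*dt) * [p_u * V(k+1, j+1) + p_m * V(k+1, j) + p_d * V(k+1, j-1)]
  V(2,-2) = exp(-r*dt) * [p_u*0.229806 + p_m*0.452149 + p_d*0.593474] = 0.429373
  V(2,-1) = exp(-r*dt) * [p_u*0.000000 + p_m*0.229806 + p_d*0.452149] = 0.225626
  V(2,+0) = exp(-r*dt) * [p_u*0.000000 + p_m*0.000000 + p_d*0.229806] = 0.038921
  V(2,+1) = exp(-r*dt) * [p_u*0.000000 + p_m*0.000000 + p_d*0.000000] = 0.000000
  V(2,+2) = exp(-r*dt) * [p_u*0.000000 + p_m*0.000000 + p_d*0.000000] = 0.000000
  V(1,-1) = exp(-r*dt) * [p_u*0.038921 + p_m*0.225626 + p_d*0.429373] = 0.225088
  V(1,+0) = exp(-r*dt) * [p_u*0.000000 + p_m*0.038921 + p_d*0.225626] = 0.063457
  V(1,+1) = exp(-r*dt) * [p_u*0.000000 + p_m*0.000000 + p_d*0.038921] = 0.006592
  V(0,+0) = exp(-r*dt) * [p_u*0.006592 + p_m*0.063457 + p_d*0.225088] = 0.080300

Answer: Price = V(0,0) = 0.0803


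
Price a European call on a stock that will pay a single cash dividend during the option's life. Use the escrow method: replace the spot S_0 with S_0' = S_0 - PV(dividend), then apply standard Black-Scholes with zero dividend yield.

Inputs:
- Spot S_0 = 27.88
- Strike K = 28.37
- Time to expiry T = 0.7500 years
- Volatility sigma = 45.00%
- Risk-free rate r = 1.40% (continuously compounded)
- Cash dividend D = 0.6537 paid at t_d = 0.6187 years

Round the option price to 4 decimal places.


Answer: Price = 3.8642

Derivation:
PV(D) = D * exp(-r * t_d) = 0.6537 * 0.99137561 = 0.64806223
S_0' = S_0 - PV(D) = 27.8800 - 0.64806223 = 27.23193777
d1 = (ln(S_0'/K) + (r + sigma^2/2)*T) / (sigma*sqrt(T)) = 0.11674207
d2 = d1 - sigma*sqrt(T) = -0.27296936
exp(-rT) = 0.98955493
N(d1) = 0.54646777; N(d2) = 0.39243838
C = S_0' * N(d1) - K * exp(-rT) * N(d2) = 27.23193777 * 0.54646777 - 28.3700 * 0.98955493 * 0.39243838 = 3.8642


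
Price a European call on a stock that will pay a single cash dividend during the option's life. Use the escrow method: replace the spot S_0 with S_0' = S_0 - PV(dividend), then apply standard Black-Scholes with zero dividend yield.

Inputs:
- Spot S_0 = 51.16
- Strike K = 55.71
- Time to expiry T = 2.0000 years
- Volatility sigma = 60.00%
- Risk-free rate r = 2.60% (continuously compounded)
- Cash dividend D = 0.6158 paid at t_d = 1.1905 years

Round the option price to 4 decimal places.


PV(D) = D * exp(-r * t_d) = 0.6158 * 0.96952114 = 0.59703112
S_0' = S_0 - PV(D) = 51.1600 - 0.59703112 = 50.56296888
d1 = (ln(S_0'/K) + (r + sigma^2/2)*T) / (sigma*sqrt(T)) = 0.37130154
d2 = d1 - sigma*sqrt(T) = -0.47722660
exp(-rT) = 0.94932887
N(d1) = 0.64479352; N(d2) = 0.31660039
C = S_0' * N(d1) - K * exp(-rT) * N(d2) = 50.56296888 * 0.64479352 - 55.7100 * 0.94932887 * 0.31660039 = 15.8586

Answer: Price = 15.8586


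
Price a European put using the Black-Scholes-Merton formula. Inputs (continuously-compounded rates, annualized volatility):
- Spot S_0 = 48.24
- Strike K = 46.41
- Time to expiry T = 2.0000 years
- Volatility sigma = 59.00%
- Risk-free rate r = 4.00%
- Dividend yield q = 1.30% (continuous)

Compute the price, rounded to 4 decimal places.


d1 = (ln(S/K) + (r - q + 0.5*sigma^2) * T) / (sigma * sqrt(T)) = 0.52826102
d2 = d1 - sigma * sqrt(T) = -0.30612498
exp(-rT) = 0.92311635; exp(-qT) = 0.97433509
P = K * exp(-rT) * N(-d2) - S_0 * exp(-qT) * N(-d1)
N(-d1) = 0.29865909; N(-d2) = 0.62024526
P = 46.4100 * 0.92311635 * 0.62024526 - 48.2400 * 0.97433509 * 0.29865909 = 12.5349

Answer: Price = 12.5349


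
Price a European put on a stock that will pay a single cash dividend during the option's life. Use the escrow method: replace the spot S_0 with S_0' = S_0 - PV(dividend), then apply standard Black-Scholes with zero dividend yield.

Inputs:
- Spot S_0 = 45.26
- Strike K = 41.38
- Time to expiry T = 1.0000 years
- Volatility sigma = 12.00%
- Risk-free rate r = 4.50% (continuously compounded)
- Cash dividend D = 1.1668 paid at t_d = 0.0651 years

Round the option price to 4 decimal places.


PV(D) = D * exp(-r * t_d) = 1.1668 * 0.99707479 = 1.16338686
S_0' = S_0 - PV(D) = 45.2600 - 1.16338686 = 44.09661314
d1 = (ln(S_0'/K) + (r + sigma^2/2)*T) / (sigma*sqrt(T)) = 0.96487756
d2 = d1 - sigma*sqrt(T) = 0.84487756
exp(-rT) = 0.95599748
N(-d1) = 0.16730307; N(-d2) = 0.19908960
P = K * exp(-rT) * N(-d2) - S_0' * N(-d1) = 41.3800 * 0.95599748 * 0.19908960 - 44.09661314 * 0.16730307 = 0.4983

Answer: Price = 0.4983


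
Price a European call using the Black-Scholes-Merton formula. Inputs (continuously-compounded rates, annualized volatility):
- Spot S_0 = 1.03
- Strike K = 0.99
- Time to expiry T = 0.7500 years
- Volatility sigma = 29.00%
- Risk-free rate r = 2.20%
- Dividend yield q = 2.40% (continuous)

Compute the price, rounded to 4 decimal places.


d1 = (ln(S/K) + (r - q + 0.5*sigma^2) * T) / (sigma * sqrt(T)) = 0.27731383
d2 = d1 - sigma * sqrt(T) = 0.02616646
exp(-rT) = 0.98363538; exp(-qT) = 0.98216103
C = S_0 * exp(-qT) * N(d1) - K * exp(-rT) * N(d2)
N(d1) = 0.60923043; N(d2) = 0.51043772
C = 1.0300 * 0.98216103 * 0.60923043 - 0.9900 * 0.98363538 * 0.51043772 = 0.1192

Answer: Price = 0.1192


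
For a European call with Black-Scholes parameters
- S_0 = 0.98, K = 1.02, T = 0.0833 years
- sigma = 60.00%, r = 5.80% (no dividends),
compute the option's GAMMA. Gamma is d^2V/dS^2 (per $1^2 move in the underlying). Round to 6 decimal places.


d1 = -0.1165322156; d2 = -0.2897026519
phi(d1) = 0.3962426861; exp(-qT) = 1.0000000000; exp(-rT) = 0.9951802524
Gamma = exp(-qT) * phi(d1) / (S * sigma * sqrt(T)) = 1.0000000000 * 0.3962426861 / (0.9800 * 0.6000 * 0.2886173938) = 2.334863

Answer: Gamma = 2.334863


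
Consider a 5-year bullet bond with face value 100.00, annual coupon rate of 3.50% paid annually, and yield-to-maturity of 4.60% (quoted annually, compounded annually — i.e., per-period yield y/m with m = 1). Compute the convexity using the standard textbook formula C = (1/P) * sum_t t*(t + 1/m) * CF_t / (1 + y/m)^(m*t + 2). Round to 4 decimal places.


Answer: Convexity = 24.9732

Derivation:
Coupon per period c = face * coupon_rate / m = 3.500000
Periods per year m = 1; per-period yield y/m = 0.046000
Number of cashflows N = 5
Cashflows (t years, CF_t, discount factor 1/(1+y/m)^(m*t), PV):
  t = 1.0000: CF_t = 3.500000, DF = 0.956023, PV = 3.346080
  t = 2.0000: CF_t = 3.500000, DF = 0.913980, PV = 3.198930
  t = 3.0000: CF_t = 3.500000, DF = 0.873786, PV = 3.058250
  t = 4.0000: CF_t = 3.500000, DF = 0.835359, PV = 2.923757
  t = 5.0000: CF_t = 103.500000, DF = 0.798623, PV = 82.657436
Price P = sum_t PV_t = 95.184453
Convexity numerator sum_t t*(t + 1/m) * CF_t / (1+y/m)^(m*t + 2):
  t = 1.0000: term = 6.116500
  t = 2.0000: term = 17.542543
  t = 3.0000: term = 33.542148
  t = 4.0000: term = 53.445105
  t = 5.0000: term = 2266.416967
Convexity = (1/P) * sum = 2377.063263 / 95.184453 = 24.973230


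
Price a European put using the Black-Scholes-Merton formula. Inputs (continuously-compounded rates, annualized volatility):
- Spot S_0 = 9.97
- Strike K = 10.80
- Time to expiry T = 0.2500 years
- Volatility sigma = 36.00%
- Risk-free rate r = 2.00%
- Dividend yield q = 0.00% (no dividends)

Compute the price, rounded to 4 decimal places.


d1 = (ln(S/K) + (r - q + 0.5*sigma^2) * T) / (sigma * sqrt(T)) = -0.32647528
d2 = d1 - sigma * sqrt(T) = -0.50647528
exp(-rT) = 0.99501248; exp(-qT) = 1.00000000
P = K * exp(-rT) * N(-d2) - S_0 * exp(-qT) * N(-d1)
N(-d1) = 0.62796760; N(-d2) = 0.69373848
P = 10.8000 * 0.99501248 * 0.69373848 - 9.9700 * 1.00000000 * 0.62796760 = 1.1942

Answer: Price = 1.1942


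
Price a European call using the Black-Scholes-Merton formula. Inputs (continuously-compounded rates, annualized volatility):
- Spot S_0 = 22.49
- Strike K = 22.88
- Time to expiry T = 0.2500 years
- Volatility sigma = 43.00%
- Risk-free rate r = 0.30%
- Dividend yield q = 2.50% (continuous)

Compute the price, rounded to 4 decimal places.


Answer: Price = 1.6895

Derivation:
d1 = (ln(S/K) + (r - q + 0.5*sigma^2) * T) / (sigma * sqrt(T)) = 0.00195395
d2 = d1 - sigma * sqrt(T) = -0.21304605
exp(-rT) = 0.99925028; exp(-qT) = 0.99376949
C = S_0 * exp(-qT) * N(d1) - K * exp(-rT) * N(d2)
N(d1) = 0.50077951; N(d2) = 0.41564552
C = 22.4900 * 0.99376949 * 0.50077951 - 22.8800 * 0.99925028 * 0.41564552 = 1.6895


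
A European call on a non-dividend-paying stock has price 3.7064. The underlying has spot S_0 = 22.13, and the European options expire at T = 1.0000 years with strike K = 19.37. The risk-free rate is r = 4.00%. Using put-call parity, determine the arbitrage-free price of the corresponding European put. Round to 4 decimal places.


Put-call parity: C - P = S_0 * exp(-qT) - K * exp(-rT).
S_0 * exp(-qT) = 22.1300 * 1.00000000 = 22.13000000
K * exp(-rT) = 19.3700 * 0.96078944 = 18.61049144
P = C - S*exp(-qT) + K*exp(-rT)
P = 3.7064 - 22.13000000 + 18.61049144 = 0.1869

Answer: Put price = 0.1869


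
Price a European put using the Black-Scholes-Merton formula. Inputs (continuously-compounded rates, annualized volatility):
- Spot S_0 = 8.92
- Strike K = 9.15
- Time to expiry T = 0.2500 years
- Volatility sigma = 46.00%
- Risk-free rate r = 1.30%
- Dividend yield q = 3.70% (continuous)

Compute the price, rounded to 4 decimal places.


Answer: Price = 0.9709

Derivation:
d1 = (ln(S/K) + (r - q + 0.5*sigma^2) * T) / (sigma * sqrt(T)) = -0.02177362
d2 = d1 - sigma * sqrt(T) = -0.25177362
exp(-rT) = 0.99675528; exp(-qT) = 0.99079265
P = K * exp(-rT) * N(-d2) - S_0 * exp(-qT) * N(-d1)
N(-d1) = 0.50868573; N(-d2) = 0.59939198
P = 9.1500 * 0.99675528 * 0.59939198 - 8.9200 * 0.99079265 * 0.50868573 = 0.9709


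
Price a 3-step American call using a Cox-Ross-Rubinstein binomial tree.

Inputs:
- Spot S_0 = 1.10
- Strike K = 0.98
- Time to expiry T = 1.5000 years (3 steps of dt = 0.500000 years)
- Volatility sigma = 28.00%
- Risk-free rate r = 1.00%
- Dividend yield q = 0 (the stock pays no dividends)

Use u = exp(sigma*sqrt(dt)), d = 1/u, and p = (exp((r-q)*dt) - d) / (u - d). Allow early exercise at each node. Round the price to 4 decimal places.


Answer: Price = V(0,0) = 0.2220

Derivation:
dt = T/N = 0.500000
u = exp(sigma*sqrt(dt)) = 1.218950; d = 1/u = 0.820378
p = (exp((r-q)*dt) - d) / (u - d) = 0.463240
Discount per step: exp(-r*dt) = 0.995012
Stock lattice S(k, i) with i counting down-moves:
  k=0: S(0,0) = 1.1000
  k=1: S(1,0) = 1.3408; S(1,1) = 0.9024
  k=2: S(2,0) = 1.6344; S(2,1) = 1.1000; S(2,2) = 0.7403
  k=3: S(3,0) = 1.9923; S(3,1) = 1.3408; S(3,2) = 0.9024; S(3,3) = 0.6073
Terminal payoffs V(N, i) = max(S_T - K, 0):
  V(3,0) = 1.012280; V(3,1) = 0.360845; V(3,2) = 0.000000; V(3,3) = 0.000000
Backward induction: V(k, i) = exp(-r*dt) * [p * V(k+1, i) + (1-p) * V(k+1, i+1)]; then take max(V_cont, immediate exercise) for American.
  V(2,0) = exp(-r*dt) * [p*1.012280 + (1-p)*0.360845] = 0.659311; exercise = 0.654423; V(2,0) = max -> 0.659311
  V(2,1) = exp(-r*dt) * [p*0.360845 + (1-p)*0.000000] = 0.166324; exercise = 0.120000; V(2,1) = max -> 0.166324
  V(2,2) = exp(-r*dt) * [p*0.000000 + (1-p)*0.000000] = 0.000000; exercise = 0.000000; V(2,2) = max -> 0.000000
  V(1,0) = exp(-r*dt) * [p*0.659311 + (1-p)*0.166324] = 0.392727; exercise = 0.360845; V(1,0) = max -> 0.392727
  V(1,1) = exp(-r*dt) * [p*0.166324 + (1-p)*0.000000] = 0.076664; exercise = 0.000000; V(1,1) = max -> 0.076664
  V(0,0) = exp(-r*dt) * [p*0.392727 + (1-p)*0.076664] = 0.221964; exercise = 0.120000; V(0,0) = max -> 0.221964


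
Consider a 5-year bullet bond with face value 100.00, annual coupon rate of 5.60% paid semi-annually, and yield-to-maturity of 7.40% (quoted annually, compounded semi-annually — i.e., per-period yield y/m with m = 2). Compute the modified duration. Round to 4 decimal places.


Coupon per period c = face * coupon_rate / m = 2.800000
Periods per year m = 2; per-period yield y/m = 0.037000
Number of cashflows N = 10
Cashflows (t years, CF_t, discount factor 1/(1+y/m)^(m*t), PV):
  t = 0.5000: CF_t = 2.800000, DF = 0.964320, PV = 2.700096
  t = 1.0000: CF_t = 2.800000, DF = 0.929913, PV = 2.603757
  t = 1.5000: CF_t = 2.800000, DF = 0.896734, PV = 2.510856
  t = 2.0000: CF_t = 2.800000, DF = 0.864739, PV = 2.421269
  t = 2.5000: CF_t = 2.800000, DF = 0.833885, PV = 2.334878
  t = 3.0000: CF_t = 2.800000, DF = 0.804132, PV = 2.251570
  t = 3.5000: CF_t = 2.800000, DF = 0.775441, PV = 2.171235
  t = 4.0000: CF_t = 2.800000, DF = 0.747773, PV = 2.093765
  t = 4.5000: CF_t = 2.800000, DF = 0.721093, PV = 2.019060
  t = 5.0000: CF_t = 102.800000, DF = 0.695364, PV = 71.483458
Price P = sum_t PV_t = 92.589944
First compute Macaulay numerator sum_t t * PV_t:
  t * PV_t at t = 0.5000: 1.350048
  t * PV_t at t = 1.0000: 2.603757
  t * PV_t at t = 1.5000: 3.766284
  t * PV_t at t = 2.0000: 4.842538
  t * PV_t at t = 2.5000: 5.837196
  t * PV_t at t = 3.0000: 6.754711
  t * PV_t at t = 3.5000: 7.599321
  t * PV_t at t = 4.0000: 8.375061
  t * PV_t at t = 4.5000: 9.085770
  t * PV_t at t = 5.0000: 357.417288
Macaulay duration D = 407.631973 / 92.589944 = 4.402551
Modified duration = D / (1 + y/m) = 4.402551 / (1 + 0.037000) = 4.245469

Answer: Modified duration = 4.2455


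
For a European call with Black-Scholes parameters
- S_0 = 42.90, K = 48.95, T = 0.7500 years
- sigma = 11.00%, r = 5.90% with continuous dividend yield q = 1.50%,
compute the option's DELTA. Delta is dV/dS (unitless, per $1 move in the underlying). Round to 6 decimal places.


d1 = -0.9908384865; d2 = -1.0861012810
phi(d1) = 0.2441874804; exp(-qT) = 0.9888130446; exp(-rT) = 0.9567147489
N(d1) = 0.1608822265
Delta = exp(-qT) * N(d1) = 0.9888130446 * 0.1608822265 = 0.159082

Answer: Delta = 0.159082


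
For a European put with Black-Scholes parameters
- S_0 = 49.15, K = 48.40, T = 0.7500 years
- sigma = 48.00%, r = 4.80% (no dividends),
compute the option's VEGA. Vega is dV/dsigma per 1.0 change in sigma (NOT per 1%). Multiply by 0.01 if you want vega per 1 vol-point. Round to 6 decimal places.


Answer: Vega = 16.073485

Derivation:
d1 = 0.3314400292; d2 = -0.0842521646
phi(d1) = 0.3776207931; exp(-qT) = 1.0000000000; exp(-rT) = 0.9646402935
Vega = S * exp(-qT) * phi(d1) * sqrt(T) = 49.1500 * 1.0000000000 * 0.3776207931 * 0.8660254038 = 16.073485


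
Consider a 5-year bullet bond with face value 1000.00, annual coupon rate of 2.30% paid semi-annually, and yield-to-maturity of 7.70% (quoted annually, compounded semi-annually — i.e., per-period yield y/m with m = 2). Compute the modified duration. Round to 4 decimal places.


Answer: Modified duration = 4.5353

Derivation:
Coupon per period c = face * coupon_rate / m = 11.500000
Periods per year m = 2; per-period yield y/m = 0.038500
Number of cashflows N = 10
Cashflows (t years, CF_t, discount factor 1/(1+y/m)^(m*t), PV):
  t = 0.5000: CF_t = 11.500000, DF = 0.962927, PV = 11.073664
  t = 1.0000: CF_t = 11.500000, DF = 0.927229, PV = 10.663133
  t = 1.5000: CF_t = 11.500000, DF = 0.892854, PV = 10.267822
  t = 2.0000: CF_t = 11.500000, DF = 0.859754, PV = 9.887166
  t = 2.5000: CF_t = 11.500000, DF = 0.827880, PV = 9.520622
  t = 3.0000: CF_t = 11.500000, DF = 0.797188, PV = 9.167667
  t = 3.5000: CF_t = 11.500000, DF = 0.767635, PV = 8.827797
  t = 4.0000: CF_t = 11.500000, DF = 0.739176, PV = 8.500527
  t = 4.5000: CF_t = 11.500000, DF = 0.711773, PV = 8.185389
  t = 5.0000: CF_t = 1011.500000, DF = 0.685386, PV = 693.267559
Price P = sum_t PV_t = 779.361347
First compute Macaulay numerator sum_t t * PV_t:
  t * PV_t at t = 0.5000: 5.536832
  t * PV_t at t = 1.0000: 10.663133
  t * PV_t at t = 1.5000: 15.401733
  t * PV_t at t = 2.0000: 19.774333
  t * PV_t at t = 2.5000: 23.801556
  t * PV_t at t = 3.0000: 27.503001
  t * PV_t at t = 3.5000: 30.897289
  t * PV_t at t = 4.0000: 34.002107
  t * PV_t at t = 4.5000: 36.834251
  t * PV_t at t = 5.0000: 3466.337797
Macaulay duration D = 3670.752032 / 779.361347 = 4.709949
Modified duration = D / (1 + y/m) = 4.709949 / (1 + 0.038500) = 4.535338


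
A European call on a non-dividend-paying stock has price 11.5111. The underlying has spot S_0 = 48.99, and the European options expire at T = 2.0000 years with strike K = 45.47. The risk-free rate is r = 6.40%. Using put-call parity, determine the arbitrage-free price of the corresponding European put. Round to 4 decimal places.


Answer: Put price = 2.5280

Derivation:
Put-call parity: C - P = S_0 * exp(-qT) - K * exp(-rT).
S_0 * exp(-qT) = 48.9900 * 1.00000000 = 48.99000000
K * exp(-rT) = 45.4700 * 0.87985338 = 40.00693315
P = C - S*exp(-qT) + K*exp(-rT)
P = 11.5111 - 48.99000000 + 40.00693315 = 2.5280


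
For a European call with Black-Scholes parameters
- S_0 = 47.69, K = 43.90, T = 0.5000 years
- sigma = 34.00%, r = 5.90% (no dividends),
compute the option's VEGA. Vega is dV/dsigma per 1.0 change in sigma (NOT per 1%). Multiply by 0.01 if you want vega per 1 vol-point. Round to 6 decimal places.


Answer: Vega = 11.321712

Derivation:
d1 = 0.5873454044; d2 = 0.3469290988
phi(d1) = 0.3357374426; exp(-qT) = 1.0000000000; exp(-rT) = 0.9709308776
Vega = S * exp(-qT) * phi(d1) * sqrt(T) = 47.6900 * 1.0000000000 * 0.3357374426 * 0.7071067812 = 11.321712


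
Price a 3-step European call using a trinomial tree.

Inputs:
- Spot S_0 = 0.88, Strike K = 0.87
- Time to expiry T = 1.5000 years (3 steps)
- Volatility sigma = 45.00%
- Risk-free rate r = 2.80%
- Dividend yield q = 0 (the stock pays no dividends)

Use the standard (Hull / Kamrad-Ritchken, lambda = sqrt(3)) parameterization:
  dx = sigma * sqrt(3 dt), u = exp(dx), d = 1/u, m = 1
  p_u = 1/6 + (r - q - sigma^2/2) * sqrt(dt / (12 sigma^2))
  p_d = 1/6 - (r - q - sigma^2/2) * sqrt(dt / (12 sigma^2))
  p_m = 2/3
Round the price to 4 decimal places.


Answer: Price = V(0,0) = 0.1919

Derivation:
dt = T/N = 0.500000; dx = sigma*sqrt(3*dt) = 0.551135
u = exp(dx) = 1.735222; d = 1/u = 0.576295
p_u = 0.133440, p_m = 0.666667, p_d = 0.199894
Discount per step: exp(-r*dt) = 0.986098
Stock lattice S(k, j) with j the centered position index:
  k=0: S(0,+0) = 0.8800
  k=1: S(1,-1) = 0.5071; S(1,+0) = 0.8800; S(1,+1) = 1.5270
  k=2: S(2,-2) = 0.2923; S(2,-1) = 0.5071; S(2,+0) = 0.8800; S(2,+1) = 1.5270; S(2,+2) = 2.6497
  k=3: S(3,-3) = 0.1684; S(3,-2) = 0.2923; S(3,-1) = 0.5071; S(3,+0) = 0.8800; S(3,+1) = 1.5270; S(3,+2) = 2.6497; S(3,+3) = 4.5978
Terminal payoffs V(N, j) = max(S_T - K, 0):
  V(3,-3) = 0.000000; V(3,-2) = 0.000000; V(3,-1) = 0.000000; V(3,+0) = 0.010000; V(3,+1) = 0.656995; V(3,+2) = 1.779675; V(3,+3) = 3.727774
Backward induction: V(k, j) = exp(-r*dt) * [p_u * V(k+1, j+1) + p_m * V(k+1, j) + p_d * V(k+1, j-1)]
  V(2,-2) = exp(-r*dt) * [p_u*0.000000 + p_m*0.000000 + p_d*0.000000] = 0.000000
  V(2,-1) = exp(-r*dt) * [p_u*0.010000 + p_m*0.000000 + p_d*0.000000] = 0.001316
  V(2,+0) = exp(-r*dt) * [p_u*0.656995 + p_m*0.010000 + p_d*0.000000] = 0.093024
  V(2,+1) = exp(-r*dt) * [p_u*1.779675 + p_m*0.656995 + p_d*0.010000] = 0.668057
  V(2,+2) = exp(-r*dt) * [p_u*3.727774 + p_m*1.779675 + p_d*0.656995] = 1.789977
  V(1,-1) = exp(-r*dt) * [p_u*0.093024 + p_m*0.001316 + p_d*0.000000] = 0.013106
  V(1,+0) = exp(-r*dt) * [p_u*0.668057 + p_m*0.093024 + p_d*0.001316] = 0.149319
  V(1,+1) = exp(-r*dt) * [p_u*1.789977 + p_m*0.668057 + p_d*0.093024] = 0.693049
  V(0,+0) = exp(-r*dt) * [p_u*0.693049 + p_m*0.149319 + p_d*0.013106] = 0.191940


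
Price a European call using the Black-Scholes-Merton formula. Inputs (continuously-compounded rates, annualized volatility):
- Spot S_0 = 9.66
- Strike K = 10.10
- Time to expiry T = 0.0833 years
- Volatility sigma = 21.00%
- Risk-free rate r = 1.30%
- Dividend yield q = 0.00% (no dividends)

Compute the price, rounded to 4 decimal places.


Answer: Price = 0.0830

Derivation:
d1 = (ln(S/K) + (r - q + 0.5*sigma^2) * T) / (sigma * sqrt(T)) = -0.68672412
d2 = d1 - sigma * sqrt(T) = -0.74733378
exp(-rT) = 0.99891769; exp(-qT) = 1.00000000
C = S_0 * exp(-qT) * N(d1) - K * exp(-rT) * N(d2)
N(d1) = 0.24612830; N(d2) = 0.22743105
C = 9.6600 * 1.00000000 * 0.24612830 - 10.1000 * 0.99891769 * 0.22743105 = 0.0830


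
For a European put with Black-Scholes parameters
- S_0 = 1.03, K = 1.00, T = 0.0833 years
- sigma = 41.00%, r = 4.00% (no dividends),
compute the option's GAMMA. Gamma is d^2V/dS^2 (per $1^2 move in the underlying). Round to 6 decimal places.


Answer: Gamma = 3.092346

Derivation:
d1 = 0.3371174814; d2 = 0.2187843499
phi(d1) = 0.3769048045; exp(-qT) = 1.0000000000; exp(-rT) = 0.9966735450
Gamma = exp(-qT) * phi(d1) / (S * sigma * sqrt(T)) = 1.0000000000 * 0.3769048045 / (1.0300 * 0.4100 * 0.2886173938) = 3.092346


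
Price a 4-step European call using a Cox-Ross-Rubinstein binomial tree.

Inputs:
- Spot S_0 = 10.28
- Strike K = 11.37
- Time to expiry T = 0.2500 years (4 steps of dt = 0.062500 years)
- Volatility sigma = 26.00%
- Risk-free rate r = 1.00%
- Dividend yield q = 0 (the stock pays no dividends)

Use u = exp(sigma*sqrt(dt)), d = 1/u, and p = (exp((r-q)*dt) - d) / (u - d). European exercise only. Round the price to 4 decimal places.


Answer: Price = V(0,0) = 0.1918

Derivation:
dt = T/N = 0.062500
u = exp(sigma*sqrt(dt)) = 1.067159; d = 1/u = 0.937067
p = (exp((r-q)*dt) - d) / (u - d) = 0.488562
Discount per step: exp(-r*dt) = 0.999375
Stock lattice S(k, i) with i counting down-moves:
  k=0: S(0,0) = 10.2800
  k=1: S(1,0) = 10.9704; S(1,1) = 9.6331
  k=2: S(2,0) = 11.7072; S(2,1) = 10.2800; S(2,2) = 9.0268
  k=3: S(3,0) = 12.4934; S(3,1) = 10.9704; S(3,2) = 9.6331; S(3,3) = 8.4587
  k=4: S(4,0) = 13.3324; S(4,1) = 11.7072; S(4,2) = 10.2800; S(4,3) = 9.0268; S(4,4) = 7.9264
Terminal payoffs V(N, i) = max(S_T - K, 0):
  V(4,0) = 1.962441; V(4,1) = 0.337156; V(4,2) = 0.000000; V(4,3) = 0.000000; V(4,4) = 0.000000
Backward induction: V(k, i) = exp(-r*dt) * [p * V(k+1, i) + (1-p) * V(k+1, i+1)].
  V(3,0) = exp(-r*dt) * [p*1.962441 + (1-p)*0.337156] = 1.130501
  V(3,1) = exp(-r*dt) * [p*0.337156 + (1-p)*0.000000] = 0.164618
  V(3,2) = exp(-r*dt) * [p*0.000000 + (1-p)*0.000000] = 0.000000
  V(3,3) = exp(-r*dt) * [p*0.000000 + (1-p)*0.000000] = 0.000000
  V(2,0) = exp(-r*dt) * [p*1.130501 + (1-p)*0.164618] = 0.636114
  V(2,1) = exp(-r*dt) * [p*0.164618 + (1-p)*0.000000] = 0.080376
  V(2,2) = exp(-r*dt) * [p*0.000000 + (1-p)*0.000000] = 0.000000
  V(1,0) = exp(-r*dt) * [p*0.636114 + (1-p)*0.080376] = 0.351668
  V(1,1) = exp(-r*dt) * [p*0.080376 + (1-p)*0.000000] = 0.039244
  V(0,0) = exp(-r*dt) * [p*0.351668 + (1-p)*0.039244] = 0.191763


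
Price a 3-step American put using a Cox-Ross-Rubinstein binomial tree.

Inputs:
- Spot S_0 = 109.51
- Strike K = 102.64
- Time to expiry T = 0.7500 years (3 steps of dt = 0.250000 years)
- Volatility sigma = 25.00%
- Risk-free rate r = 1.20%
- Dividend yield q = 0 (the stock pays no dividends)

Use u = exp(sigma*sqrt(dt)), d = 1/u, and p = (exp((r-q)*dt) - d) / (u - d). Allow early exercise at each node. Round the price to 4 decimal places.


dt = T/N = 0.250000
u = exp(sigma*sqrt(dt)) = 1.133148; d = 1/u = 0.882497
p = (exp((r-q)*dt) - d) / (u - d) = 0.480777
Discount per step: exp(-r*dt) = 0.997004
Stock lattice S(k, i) with i counting down-moves:
  k=0: S(0,0) = 109.5100
  k=1: S(1,0) = 124.0911; S(1,1) = 96.6422
  k=2: S(2,0) = 140.6136; S(2,1) = 109.5100; S(2,2) = 85.2865
  k=3: S(3,0) = 159.3361; S(3,1) = 124.0911; S(3,2) = 96.6422; S(3,3) = 75.2650
Terminal payoffs V(N, i) = max(K - S_T, 0):
  V(3,0) = 0.000000; V(3,1) = 0.000000; V(3,2) = 5.997764; V(3,3) = 27.374951
Backward induction: V(k, i) = exp(-r*dt) * [p * V(k+1, i) + (1-p) * V(k+1, i+1)]; then take max(V_cont, immediate exercise) for American.
  V(2,0) = exp(-r*dt) * [p*0.000000 + (1-p)*0.000000] = 0.000000; exercise = 0.000000; V(2,0) = max -> 0.000000
  V(2,1) = exp(-r*dt) * [p*0.000000 + (1-p)*5.997764] = 3.104846; exercise = 0.000000; V(2,1) = max -> 3.104846
  V(2,2) = exp(-r*dt) * [p*5.997764 + (1-p)*27.374951] = 17.046068; exercise = 17.353526; V(2,2) = max -> 17.353526
  V(1,0) = exp(-r*dt) * [p*0.000000 + (1-p)*3.104846] = 1.607277; exercise = 0.000000; V(1,0) = max -> 1.607277
  V(1,1) = exp(-r*dt) * [p*3.104846 + (1-p)*17.353526] = 10.471621; exercise = 5.997764; V(1,1) = max -> 10.471621
  V(0,0) = exp(-r*dt) * [p*1.607277 + (1-p)*10.471621] = 6.191243; exercise = 0.000000; V(0,0) = max -> 6.191243

Answer: Price = V(0,0) = 6.1912


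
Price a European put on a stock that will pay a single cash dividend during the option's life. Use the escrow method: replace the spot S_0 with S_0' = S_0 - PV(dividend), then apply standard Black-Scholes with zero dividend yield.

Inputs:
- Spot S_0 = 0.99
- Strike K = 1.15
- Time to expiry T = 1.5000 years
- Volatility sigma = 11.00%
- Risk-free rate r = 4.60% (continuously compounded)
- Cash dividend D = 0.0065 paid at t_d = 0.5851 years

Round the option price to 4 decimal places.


Answer: Price = 0.1112

Derivation:
PV(D) = D * exp(-r * t_d) = 0.0065 * 0.97344437 = 0.00632739
S_0' = S_0 - PV(D) = 0.9900 - 0.00632739 = 0.98367261
d1 = (ln(S_0'/K) + (r + sigma^2/2)*T) / (sigma*sqrt(T)) = -0.58007696
d2 = d1 - sigma*sqrt(T) = -0.71479890
exp(-rT) = 0.93332668
N(-d1) = 0.71906864; N(-d2) = 0.76263334
P = K * exp(-rT) * N(-d2) - S_0' * N(-d1) = 1.1500 * 0.93332668 * 0.76263334 - 0.98367261 * 0.71906864 = 0.1112


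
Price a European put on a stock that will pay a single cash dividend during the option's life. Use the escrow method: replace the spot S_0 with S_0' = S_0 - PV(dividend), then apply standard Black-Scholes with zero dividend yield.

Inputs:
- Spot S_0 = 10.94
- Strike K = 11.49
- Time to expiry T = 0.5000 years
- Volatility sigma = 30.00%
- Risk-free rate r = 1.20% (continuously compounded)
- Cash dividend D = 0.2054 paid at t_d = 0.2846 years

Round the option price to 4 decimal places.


Answer: Price = 1.3182

Derivation:
PV(D) = D * exp(-r * t_d) = 0.2054 * 0.99659063 = 0.20469971
S_0' = S_0 - PV(D) = 10.9400 - 0.20469971 = 10.73530029
d1 = (ln(S_0'/K) + (r + sigma^2/2)*T) / (sigma*sqrt(T)) = -0.18592047
d2 = d1 - sigma*sqrt(T) = -0.39805251
exp(-rT) = 0.99401796
N(-d1) = 0.57374644; N(-d2) = 0.65470426
P = K * exp(-rT) * N(-d2) - S_0' * N(-d1) = 11.4900 * 0.99401796 * 0.65470426 - 10.73530029 * 0.57374644 = 1.3182


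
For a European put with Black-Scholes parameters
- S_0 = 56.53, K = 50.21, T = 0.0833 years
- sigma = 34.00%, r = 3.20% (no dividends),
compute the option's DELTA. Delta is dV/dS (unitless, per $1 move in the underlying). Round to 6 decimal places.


d1 = 1.2843953046; d2 = 1.1862653907
phi(d1) = 0.1748592031; exp(-qT) = 1.0000000000; exp(-rT) = 0.9973379496
N(-d1) = 0.0995018375
Delta = -exp(-qT) * N(-d1) = -1.0000000000 * 0.0995018375 = -0.099502

Answer: Delta = -0.099502


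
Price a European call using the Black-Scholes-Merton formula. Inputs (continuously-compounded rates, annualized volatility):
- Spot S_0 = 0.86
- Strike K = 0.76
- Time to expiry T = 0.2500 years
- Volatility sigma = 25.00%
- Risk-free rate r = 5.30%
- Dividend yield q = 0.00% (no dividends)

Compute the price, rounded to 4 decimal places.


Answer: Price = 0.1170

Derivation:
d1 = (ln(S/K) + (r - q + 0.5*sigma^2) * T) / (sigma * sqrt(T)) = 1.15741165
d2 = d1 - sigma * sqrt(T) = 1.03241165
exp(-rT) = 0.98683739; exp(-qT) = 1.00000000
C = S_0 * exp(-qT) * N(d1) - K * exp(-rT) * N(d2)
N(d1) = 0.87644789; N(d2) = 0.84906034
C = 0.8600 * 1.00000000 * 0.87644789 - 0.7600 * 0.98683739 * 0.84906034 = 0.1170


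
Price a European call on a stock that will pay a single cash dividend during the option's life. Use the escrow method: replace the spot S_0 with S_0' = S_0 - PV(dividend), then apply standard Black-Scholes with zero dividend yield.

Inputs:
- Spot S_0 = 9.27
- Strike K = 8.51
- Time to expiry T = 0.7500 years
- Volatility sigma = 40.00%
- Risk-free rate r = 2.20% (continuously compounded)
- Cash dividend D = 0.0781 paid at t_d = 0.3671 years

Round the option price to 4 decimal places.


PV(D) = D * exp(-r * t_d) = 0.0781 * 0.99195632 = 0.07747179
S_0' = S_0 - PV(D) = 9.2700 - 0.07747179 = 9.19252821
d1 = (ln(S_0'/K) + (r + sigma^2/2)*T) / (sigma*sqrt(T)) = 0.44354663
d2 = d1 - sigma*sqrt(T) = 0.09713647
exp(-rT) = 0.98363538
N(d1) = 0.67131480; N(d2) = 0.53869099
C = S_0' * N(d1) - K * exp(-rT) * N(d2) = 9.19252821 * 0.67131480 - 8.5100 * 0.98363538 * 0.53869099 = 1.6618

Answer: Price = 1.6618


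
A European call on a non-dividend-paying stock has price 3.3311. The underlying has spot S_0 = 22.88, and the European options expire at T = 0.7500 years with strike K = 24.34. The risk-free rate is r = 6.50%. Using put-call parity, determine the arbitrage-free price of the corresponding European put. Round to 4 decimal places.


Answer: Put price = 3.6330

Derivation:
Put-call parity: C - P = S_0 * exp(-qT) - K * exp(-rT).
S_0 * exp(-qT) = 22.8800 * 1.00000000 = 22.88000000
K * exp(-rT) = 24.3400 * 0.95241920 = 23.18188344
P = C - S*exp(-qT) + K*exp(-rT)
P = 3.3311 - 22.88000000 + 23.18188344 = 3.6330


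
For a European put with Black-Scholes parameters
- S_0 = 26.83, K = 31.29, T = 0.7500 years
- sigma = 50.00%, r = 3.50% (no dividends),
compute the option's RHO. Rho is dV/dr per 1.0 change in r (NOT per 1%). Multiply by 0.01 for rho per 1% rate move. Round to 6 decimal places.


Answer: Rho = -15.894920

Derivation:
d1 = -0.0780067030; d2 = -0.5110194049
phi(d1) = 0.3977303340; exp(-qT) = 1.0000000000; exp(-rT) = 0.9740915363
N(-d2) = 0.6953312655
Rho = -K*T*exp(-rT)*N(-d2) = -31.2900 * 0.7500 * 0.9740915363 * 0.6953312655 = -15.894920


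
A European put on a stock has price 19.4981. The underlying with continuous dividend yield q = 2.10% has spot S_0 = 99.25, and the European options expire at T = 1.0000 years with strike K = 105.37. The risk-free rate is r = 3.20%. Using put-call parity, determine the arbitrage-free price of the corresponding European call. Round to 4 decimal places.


Answer: Call price = 14.6340

Derivation:
Put-call parity: C - P = S_0 * exp(-qT) - K * exp(-rT).
S_0 * exp(-qT) = 99.2500 * 0.97921896 = 97.18748223
K * exp(-rT) = 105.3700 * 0.96850658 = 102.05153855
C = P + S*exp(-qT) - K*exp(-rT)
C = 19.4981 + 97.18748223 - 102.05153855 = 14.6340
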